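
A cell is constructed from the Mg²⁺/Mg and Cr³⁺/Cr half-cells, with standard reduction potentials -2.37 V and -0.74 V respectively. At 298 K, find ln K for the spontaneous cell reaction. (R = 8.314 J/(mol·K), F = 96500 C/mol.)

E°_cell = -0.74 − (-2.37) = 1.63 V, with n = 6 electrons transferred.
At equilibrium E = 0, so the Nernst equation gives ln K = nFE°/RT = (6)(96500)(1.63)/((8.314)(298)) = 380.93.

ln K = 380.9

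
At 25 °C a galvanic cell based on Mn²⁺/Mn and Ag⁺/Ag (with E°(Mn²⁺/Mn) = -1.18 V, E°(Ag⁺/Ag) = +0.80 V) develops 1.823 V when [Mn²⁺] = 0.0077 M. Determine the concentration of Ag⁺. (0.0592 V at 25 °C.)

From the Nernst equation, log Q = n(E° − E)/0.0592 = 2(1.98 − 1.823)/0.0592 = 5.304, so Q = 2.01 × 10^5.
With Q = [Mn²⁺]/[Ag⁺]^2 and the known concentrations, [Ag⁺]^2 in the denominator gives [Ag⁺] = 2 × 10^-4 M.

2 × 10^-4 M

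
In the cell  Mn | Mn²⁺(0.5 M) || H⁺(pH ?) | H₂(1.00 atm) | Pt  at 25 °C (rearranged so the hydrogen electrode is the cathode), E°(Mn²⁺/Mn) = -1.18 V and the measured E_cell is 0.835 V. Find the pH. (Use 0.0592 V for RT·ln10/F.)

E°_cell = 1.18 V and n = 2.
log Q = n(E° − E)/0.0592 = 2×(1.18 − 0.835)/0.0592 = 11.655.
With Q = [Mn²⁺]·P(H₂) / [H⁺]^2, solving for [H⁺] gives log[H⁺] = -5.978, so pH = 5.98.

pH = 5.98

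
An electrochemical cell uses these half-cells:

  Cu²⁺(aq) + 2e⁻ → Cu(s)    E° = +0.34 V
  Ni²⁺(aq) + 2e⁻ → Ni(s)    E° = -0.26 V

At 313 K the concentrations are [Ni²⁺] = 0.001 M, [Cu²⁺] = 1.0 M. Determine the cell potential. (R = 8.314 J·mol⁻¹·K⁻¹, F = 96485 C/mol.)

0.693 V

The Cu²⁺/Cu couple has the higher reduction potential and acts as the cathode, so E°_cell = +0.34 − (-0.26) = 0.60 V.
Balancing electrons gives n = 2; the reaction quotient is Q = [Ni²⁺]/[Cu²⁺] = 0.00100.
E = E° − (RT/nF) ln Q = 0.60 − (8.314×313)/(2×96485) × (-6.908) = 0.600 + 0.093 = 0.693 V.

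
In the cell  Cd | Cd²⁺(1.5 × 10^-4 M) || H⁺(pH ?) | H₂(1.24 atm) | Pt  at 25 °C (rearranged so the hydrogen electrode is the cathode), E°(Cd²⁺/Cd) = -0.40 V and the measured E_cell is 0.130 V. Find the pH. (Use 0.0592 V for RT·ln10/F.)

E°_cell = 0.40 V and n = 2.
log Q = n(E° − E)/0.0592 = 2×(0.40 − 0.130)/0.0592 = 9.122.
With Q = [Cd²⁺]·P(H₂) / [H⁺]^2, solving for [H⁺] gives log[H⁺] = -6.426, so pH = 6.43.

pH = 6.43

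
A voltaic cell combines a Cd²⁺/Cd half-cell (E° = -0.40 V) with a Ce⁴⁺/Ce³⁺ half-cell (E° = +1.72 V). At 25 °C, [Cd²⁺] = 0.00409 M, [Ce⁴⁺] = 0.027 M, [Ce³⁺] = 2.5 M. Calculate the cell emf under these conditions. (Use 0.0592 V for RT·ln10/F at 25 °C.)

2.07 V

The Ce⁴⁺/Ce³⁺ couple has the higher reduction potential and acts as the cathode, so E°_cell = +1.72 − (-0.40) = 2.12 V.
Balancing electrons gives n = 2; the reaction quotient is Q = [Cd²⁺]·[Ce³⁺]^2/[Ce⁴⁺]^2 = 35.1.
At 25 °C, E = E° − (0.0592/n) log Q = 2.12 − (0.0592/2)(1.545) = 2.120 − 0.046 = 2.074 V.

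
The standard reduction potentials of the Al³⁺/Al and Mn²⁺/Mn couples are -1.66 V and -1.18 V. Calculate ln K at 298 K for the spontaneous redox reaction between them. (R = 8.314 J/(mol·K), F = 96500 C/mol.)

ln K = 112.2

E°_cell = -1.18 − (-1.66) = 0.48 V, with n = 6 electrons transferred.
At equilibrium E = 0, so the Nernst equation gives ln K = nFE°/RT = (6)(96500)(0.48)/((8.314)(298)) = 112.17.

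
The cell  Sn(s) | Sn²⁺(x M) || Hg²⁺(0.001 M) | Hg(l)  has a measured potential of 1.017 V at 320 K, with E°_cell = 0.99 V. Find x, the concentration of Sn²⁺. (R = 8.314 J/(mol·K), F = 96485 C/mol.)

1.4 × 10^-4 M

From the Nernst equation, ln Q = nF(E° − E)/RT = 2×96485×(0.99 − 1.017)/(8.314×320) = -1.958, so Q = 0.141.
With Q = [Sn²⁺]/[Hg²⁺] and the known concentrations, [Sn²⁺] in the numerator gives [Sn²⁺] = 1.4 × 10^-4 M.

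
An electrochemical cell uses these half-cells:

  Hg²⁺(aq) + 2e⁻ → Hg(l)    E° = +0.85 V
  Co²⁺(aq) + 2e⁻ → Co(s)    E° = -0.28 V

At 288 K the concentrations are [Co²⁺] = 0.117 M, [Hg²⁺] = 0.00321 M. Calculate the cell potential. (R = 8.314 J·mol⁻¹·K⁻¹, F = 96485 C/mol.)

1.09 V

The Hg²⁺/Hg couple has the higher reduction potential and acts as the cathode, so E°_cell = +0.85 − (-0.28) = 1.13 V.
Balancing electrons gives n = 2; the reaction quotient is Q = [Co²⁺]/[Hg²⁺] = 36.4.
E = E° − (RT/nF) ln Q = 1.13 − (8.314×288)/(2×96485) × (3.596) = 1.130 − 0.045 = 1.085 V.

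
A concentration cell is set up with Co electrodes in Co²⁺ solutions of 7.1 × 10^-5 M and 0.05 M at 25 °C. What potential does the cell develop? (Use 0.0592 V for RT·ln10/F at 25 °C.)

Both half-cells are Co²⁺/Co, so E°_cell = 0. The concentrated side is the cathode; the cell reaction moves Co²⁺ from high to low concentration with n = 2.
Q = [Co²⁺]_dilute/[Co²⁺]_conc = 7.1 × 10^-5/0.05 = 0.00142.
E = 0 − (0.0592/2) log Q = −(0.0592/2)(-2.848) = 0.0843 V.

0.084 V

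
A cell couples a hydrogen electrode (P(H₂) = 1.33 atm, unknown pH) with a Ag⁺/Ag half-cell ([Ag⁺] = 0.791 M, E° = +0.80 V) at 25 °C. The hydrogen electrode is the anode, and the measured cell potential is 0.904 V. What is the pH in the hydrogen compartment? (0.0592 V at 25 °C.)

E°_cell = 0.80 V and n = 2.
log Q = n(E° − E)/0.0592 = 2×(0.80 − 0.904)/0.0592 = -3.514.
With Q = [H⁺]^2 / ([Ag⁺]^2·P(H₂)), solving for [H⁺] gives log[H⁺] = -1.797, so pH = 1.80.

pH = 1.80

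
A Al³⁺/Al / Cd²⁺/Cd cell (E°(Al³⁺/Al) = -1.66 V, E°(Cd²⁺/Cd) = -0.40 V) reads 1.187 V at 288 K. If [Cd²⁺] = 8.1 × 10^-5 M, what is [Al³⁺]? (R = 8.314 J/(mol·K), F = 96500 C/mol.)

From the Nernst equation, ln Q = nF(E° − E)/RT = 6×96500×(1.26 − 1.187)/(8.314×288) = 17.652, so Q = 4.64 × 10^7.
With Q = [Al³⁺]^2/[Cd²⁺]^3 and the known concentrations, [Al³⁺]^2 in the numerator gives [Al³⁺] = 0.005 M.

0.005 M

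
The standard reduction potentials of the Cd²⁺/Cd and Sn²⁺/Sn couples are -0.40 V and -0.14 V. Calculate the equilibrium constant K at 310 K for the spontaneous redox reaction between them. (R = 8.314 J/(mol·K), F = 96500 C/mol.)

E°_cell = -0.14 − (-0.40) = 0.26 V, with n = 2 electrons transferred.
At equilibrium E = 0, so the Nernst equation gives ln K = nFE°/RT = (2)(96500)(0.26)/((8.314)(310)) = 19.47.
K = e^19.47 = 2.9 × 10^8.

2.9 × 10^8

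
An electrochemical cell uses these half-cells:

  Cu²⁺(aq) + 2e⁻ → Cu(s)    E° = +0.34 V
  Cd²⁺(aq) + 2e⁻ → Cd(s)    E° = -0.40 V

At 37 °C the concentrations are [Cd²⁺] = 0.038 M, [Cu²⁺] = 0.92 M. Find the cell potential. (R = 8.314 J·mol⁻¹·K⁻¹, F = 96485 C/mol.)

The Cu²⁺/Cu couple has the higher reduction potential and acts as the cathode, so E°_cell = +0.34 − (-0.40) = 0.74 V.
Balancing electrons gives n = 2; the reaction quotient is Q = [Cd²⁺]/[Cu²⁺] = 0.0413.
E = E° − (RT/nF) ln Q = 0.74 − (8.314×310)/(2×96485) × (-3.187) = 0.740 + 0.043 = 0.783 V.

0.783 V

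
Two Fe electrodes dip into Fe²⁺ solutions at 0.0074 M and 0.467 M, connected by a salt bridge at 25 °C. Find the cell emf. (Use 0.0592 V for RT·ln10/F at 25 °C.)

Both half-cells are Fe²⁺/Fe, so E°_cell = 0. The concentrated side is the cathode; the cell reaction moves Fe²⁺ from high to low concentration with n = 2.
Q = [Fe²⁺]_dilute/[Fe²⁺]_conc = 0.0074/0.467 = 0.0158.
E = 0 − (0.0592/2) log Q = −(0.0592/2)(-1.800) = 0.0533 V.

0.053 V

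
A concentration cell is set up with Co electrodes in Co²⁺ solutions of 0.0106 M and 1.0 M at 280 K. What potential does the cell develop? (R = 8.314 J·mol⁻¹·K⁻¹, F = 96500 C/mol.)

0.055 V

Both half-cells are Co²⁺/Co, so E°_cell = 0. The concentrated side is the cathode; the cell reaction moves Co²⁺ from high to low concentration with n = 2.
Q = [Co²⁺]_dilute/[Co²⁺]_conc = 0.0106/1.0 = 0.0106.
E = 0 − (RT/nF) ln Q = −((8.314×280)/(2×96500))(-4.547) = 0.0548 V.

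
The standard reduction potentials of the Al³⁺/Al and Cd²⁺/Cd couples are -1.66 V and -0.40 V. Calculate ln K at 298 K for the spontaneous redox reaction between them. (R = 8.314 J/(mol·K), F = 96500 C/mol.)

E°_cell = -0.40 − (-1.66) = 1.26 V, with n = 6 electrons transferred.
At equilibrium E = 0, so the Nernst equation gives ln K = nFE°/RT = (6)(96500)(1.26)/((8.314)(298)) = 294.46.

ln K = 294.5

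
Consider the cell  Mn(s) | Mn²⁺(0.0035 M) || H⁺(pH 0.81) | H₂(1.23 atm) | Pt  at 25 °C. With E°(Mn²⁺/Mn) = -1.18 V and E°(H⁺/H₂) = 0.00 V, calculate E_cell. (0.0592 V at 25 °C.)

1.20 V

The hydrogen couple is the cathode, so E°_cell = 1.18 V; n = 2.
[H⁺] = 10^(−0.81) = 0.15 M, and Q = [Mn²⁺]·P(H₂) / [H⁺]^2 = 0.179.
E = E° − (0.0592/2) log Q = 1.18 − (0.0592/2)(-0.746) = 1.202 V.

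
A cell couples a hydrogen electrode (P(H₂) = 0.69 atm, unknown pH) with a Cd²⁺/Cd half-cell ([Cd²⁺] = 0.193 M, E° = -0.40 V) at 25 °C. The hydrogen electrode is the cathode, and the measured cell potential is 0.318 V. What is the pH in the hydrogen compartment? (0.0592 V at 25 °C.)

pH = 1.82

E°_cell = 0.40 V and n = 2.
log Q = n(E° − E)/0.0592 = 2×(0.40 − 0.318)/0.0592 = 2.770.
With Q = [Cd²⁺]·P(H₂) / [H⁺]^2, solving for [H⁺] gives log[H⁺] = -1.823, so pH = 1.82.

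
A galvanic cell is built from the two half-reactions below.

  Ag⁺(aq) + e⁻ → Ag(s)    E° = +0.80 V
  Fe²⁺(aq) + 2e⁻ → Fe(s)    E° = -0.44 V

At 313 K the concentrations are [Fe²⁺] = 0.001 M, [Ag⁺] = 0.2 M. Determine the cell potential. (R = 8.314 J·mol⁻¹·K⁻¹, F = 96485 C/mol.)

1.29 V

The Ag⁺/Ag couple has the higher reduction potential and acts as the cathode, so E°_cell = +0.80 − (-0.44) = 1.24 V.
Balancing electrons gives n = 2; the reaction quotient is Q = [Fe²⁺]/[Ag⁺]^2 = 0.0250.
E = E° − (RT/nF) ln Q = 1.24 − (8.314×313)/(2×96485) × (-3.689) = 1.240 + 0.050 = 1.290 V.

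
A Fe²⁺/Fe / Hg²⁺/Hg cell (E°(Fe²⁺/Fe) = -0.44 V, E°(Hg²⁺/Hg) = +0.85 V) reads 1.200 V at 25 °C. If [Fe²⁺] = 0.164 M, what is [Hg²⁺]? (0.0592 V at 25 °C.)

From the Nernst equation, log Q = n(E° − E)/0.0592 = 2(1.29 − 1.200)/0.0592 = 3.041, so Q = 1100.
With Q = [Fe²⁺]/[Hg²⁺] and the known concentrations, [Hg²⁺] in the denominator gives [Hg²⁺] = 1.5 × 10^-4 M.

1.5 × 10^-4 M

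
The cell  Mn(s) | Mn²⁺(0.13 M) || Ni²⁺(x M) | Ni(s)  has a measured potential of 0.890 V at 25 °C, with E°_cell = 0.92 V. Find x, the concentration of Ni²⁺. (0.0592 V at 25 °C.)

0.013 M

From the Nernst equation, log Q = n(E° − E)/0.0592 = 2(0.92 − 0.890)/0.0592 = 1.014, so Q = 10.3.
With Q = [Mn²⁺]/[Ni²⁺] and the known concentrations, [Ni²⁺] in the denominator gives [Ni²⁺] = 0.013 M.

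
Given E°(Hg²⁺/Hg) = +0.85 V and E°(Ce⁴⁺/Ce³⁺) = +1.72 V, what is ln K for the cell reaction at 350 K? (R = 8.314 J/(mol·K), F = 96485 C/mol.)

ln K = 57.7

E°_cell = +1.72 − (+0.85) = 0.87 V, with n = 2 electrons transferred.
At equilibrium E = 0, so the Nernst equation gives ln K = nFE°/RT = (2)(96485)(0.87)/((8.314)(350)) = 57.69.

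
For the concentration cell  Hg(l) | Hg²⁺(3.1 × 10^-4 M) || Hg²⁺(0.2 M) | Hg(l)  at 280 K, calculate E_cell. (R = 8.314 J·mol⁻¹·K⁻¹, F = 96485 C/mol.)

Both half-cells are Hg²⁺/Hg, so E°_cell = 0. The concentrated side is the cathode; the cell reaction moves Hg²⁺ from high to low concentration with n = 2.
Q = [Hg²⁺]_dilute/[Hg²⁺]_conc = 3.1 × 10^-4/0.2 = 0.00155.
E = 0 − (RT/nF) ln Q = −((8.314×280)/(2×96485))(-6.470) = 0.0781 V.

0.078 V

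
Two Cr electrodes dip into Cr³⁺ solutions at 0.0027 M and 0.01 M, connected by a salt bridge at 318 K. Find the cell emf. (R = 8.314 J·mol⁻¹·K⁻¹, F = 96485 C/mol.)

Both half-cells are Cr³⁺/Cr, so E°_cell = 0. The concentrated side is the cathode; the cell reaction moves Cr³⁺ from high to low concentration with n = 3.
Q = [Cr³⁺]_dilute/[Cr³⁺]_conc = 0.0027/0.01 = 0.270.
E = 0 − (RT/nF) ln Q = −((8.314×318)/(3×96485))(-1.309) = 0.0120 V.

0.012 V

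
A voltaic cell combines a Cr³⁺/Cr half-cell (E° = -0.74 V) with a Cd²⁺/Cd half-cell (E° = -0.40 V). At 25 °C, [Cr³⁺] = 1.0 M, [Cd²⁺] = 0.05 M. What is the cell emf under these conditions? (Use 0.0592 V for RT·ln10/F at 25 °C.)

0.301 V

The Cd²⁺/Cd couple has the higher reduction potential and acts as the cathode, so E°_cell = -0.40 − (-0.74) = 0.34 V.
Balancing electrons gives n = 6; the reaction quotient is Q = [Cr³⁺]^2/[Cd²⁺]^3 = 8000.
At 25 °C, E = E° − (0.0592/n) log Q = 0.34 − (0.0592/6)(3.903) = 0.340 − 0.039 = 0.301 V.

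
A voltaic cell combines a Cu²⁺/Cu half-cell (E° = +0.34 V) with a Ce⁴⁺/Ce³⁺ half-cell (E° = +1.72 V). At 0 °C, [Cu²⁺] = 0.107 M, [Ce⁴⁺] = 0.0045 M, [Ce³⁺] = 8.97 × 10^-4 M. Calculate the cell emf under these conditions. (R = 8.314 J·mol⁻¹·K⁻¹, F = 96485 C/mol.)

1.44 V

The Ce⁴⁺/Ce³⁺ couple has the higher reduction potential and acts as the cathode, so E°_cell = +1.72 − (+0.34) = 1.38 V.
Balancing electrons gives n = 2; the reaction quotient is Q = [Cu²⁺]·[Ce³⁺]^2/[Ce⁴⁺]^2 = 0.00425.
E = E° − (RT/nF) ln Q = 1.38 − (8.314×273)/(2×96485) × (-5.460) = 1.380 + 0.064 = 1.444 V.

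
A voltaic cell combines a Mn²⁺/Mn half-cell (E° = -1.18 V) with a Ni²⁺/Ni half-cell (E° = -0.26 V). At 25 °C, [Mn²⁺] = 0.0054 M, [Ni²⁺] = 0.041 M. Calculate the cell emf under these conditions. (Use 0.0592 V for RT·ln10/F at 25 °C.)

The Ni²⁺/Ni couple has the higher reduction potential and acts as the cathode, so E°_cell = -0.26 − (-1.18) = 0.92 V.
Balancing electrons gives n = 2; the reaction quotient is Q = [Mn²⁺]/[Ni²⁺] = 0.132.
At 25 °C, E = E° − (0.0592/n) log Q = 0.92 − (0.0592/2)(-0.880) = 0.920 + 0.026 = 0.946 V.

0.946 V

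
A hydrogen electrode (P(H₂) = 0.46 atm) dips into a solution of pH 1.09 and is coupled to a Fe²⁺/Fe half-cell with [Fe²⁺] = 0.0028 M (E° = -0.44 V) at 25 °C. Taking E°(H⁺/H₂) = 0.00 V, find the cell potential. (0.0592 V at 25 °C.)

The hydrogen couple is the cathode, so E°_cell = 0.44 V; n = 2.
[H⁺] = 10^(−1.09) = 0.081 M, and Q = [Fe²⁺]·P(H₂) / [H⁺]^2 = 0.195.
E = E° − (0.0592/2) log Q = 0.44 − (0.0592/2)(-0.710) = 0.461 V.

0.46 V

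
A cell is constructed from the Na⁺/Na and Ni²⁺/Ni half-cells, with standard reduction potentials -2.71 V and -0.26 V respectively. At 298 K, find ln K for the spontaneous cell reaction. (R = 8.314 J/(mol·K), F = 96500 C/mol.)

E°_cell = -0.26 − (-2.71) = 2.45 V, with n = 2 electrons transferred.
At equilibrium E = 0, so the Nernst equation gives ln K = nFE°/RT = (2)(96500)(2.45)/((8.314)(298)) = 190.85.

ln K = 190.9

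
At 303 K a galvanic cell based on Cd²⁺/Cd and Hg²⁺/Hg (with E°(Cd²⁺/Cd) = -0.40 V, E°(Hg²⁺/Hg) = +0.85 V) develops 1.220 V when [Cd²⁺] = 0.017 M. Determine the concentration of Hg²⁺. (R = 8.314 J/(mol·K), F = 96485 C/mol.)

From the Nernst equation, ln Q = nF(E° − E)/RT = 2×96485×(1.25 − 1.220)/(8.314×303) = 2.298, so Q = 9.95.
With Q = [Cd²⁺]/[Hg²⁺] and the known concentrations, [Hg²⁺] in the denominator gives [Hg²⁺] = 0.0017 M.

0.0017 M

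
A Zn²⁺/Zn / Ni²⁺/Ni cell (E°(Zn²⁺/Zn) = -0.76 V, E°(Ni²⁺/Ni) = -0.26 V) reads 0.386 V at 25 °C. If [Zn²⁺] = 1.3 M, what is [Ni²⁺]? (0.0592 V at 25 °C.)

From the Nernst equation, log Q = n(E° − E)/0.0592 = 2(0.50 − 0.386)/0.0592 = 3.851, so Q = 7100.
With Q = [Zn²⁺]/[Ni²⁺] and the known concentrations, [Ni²⁺] in the denominator gives [Ni²⁺] = 1.8 × 10^-4 M.

1.8 × 10^-4 M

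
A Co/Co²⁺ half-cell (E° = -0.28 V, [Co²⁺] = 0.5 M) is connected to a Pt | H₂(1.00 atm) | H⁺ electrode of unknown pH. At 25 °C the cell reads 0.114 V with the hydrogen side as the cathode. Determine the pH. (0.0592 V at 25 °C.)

E°_cell = 0.28 V and n = 2.
log Q = n(E° − E)/0.0592 = 2×(0.28 − 0.114)/0.0592 = 5.608.
With Q = [Co²⁺]·P(H₂) / [H⁺]^2, solving for [H⁺] gives log[H⁺] = -2.955, so pH = 2.95.

pH = 2.95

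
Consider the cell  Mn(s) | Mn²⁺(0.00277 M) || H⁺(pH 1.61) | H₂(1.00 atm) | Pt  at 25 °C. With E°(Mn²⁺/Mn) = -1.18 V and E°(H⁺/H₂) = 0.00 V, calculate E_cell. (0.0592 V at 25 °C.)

1.16 V

The hydrogen couple is the cathode, so E°_cell = 1.18 V; n = 2.
[H⁺] = 10^(−1.61) = 0.025 M, and Q = [Mn²⁺]·P(H₂) / [H⁺]^2 = 4.60.
E = E° − (0.0592/2) log Q = 1.18 − (0.0592/2)(0.662) = 1.160 V.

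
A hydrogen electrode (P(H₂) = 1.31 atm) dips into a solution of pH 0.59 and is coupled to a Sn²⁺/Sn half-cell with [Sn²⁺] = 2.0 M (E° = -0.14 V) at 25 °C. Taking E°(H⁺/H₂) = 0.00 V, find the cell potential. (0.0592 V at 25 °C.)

The hydrogen couple is the cathode, so E°_cell = 0.14 V; n = 2.
[H⁺] = 10^(−0.59) = 0.26 M, and Q = [Sn²⁺]·P(H₂) / [H⁺]^2 = 39.7.
E = E° − (0.0592/2) log Q = 0.14 − (0.0592/2)(1.598) = 0.093 V.

0.093 V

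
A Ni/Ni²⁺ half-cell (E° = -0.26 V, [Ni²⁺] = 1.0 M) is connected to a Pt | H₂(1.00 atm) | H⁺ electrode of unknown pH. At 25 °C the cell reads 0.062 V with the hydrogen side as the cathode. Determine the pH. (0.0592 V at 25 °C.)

E°_cell = 0.26 V and n = 2.
log Q = n(E° − E)/0.0592 = 2×(0.26 − 0.062)/0.0592 = 6.689.
With Q = [Ni²⁺]·P(H₂) / [H⁺]^2, solving for [H⁺] gives log[H⁺] = -3.345, so pH = 3.34.

pH = 3.34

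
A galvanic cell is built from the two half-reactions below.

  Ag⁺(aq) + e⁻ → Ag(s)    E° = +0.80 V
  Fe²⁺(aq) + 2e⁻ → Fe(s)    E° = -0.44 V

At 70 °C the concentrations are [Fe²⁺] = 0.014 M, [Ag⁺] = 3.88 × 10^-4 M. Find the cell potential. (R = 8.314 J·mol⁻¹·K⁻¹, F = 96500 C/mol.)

The Ag⁺/Ag couple has the higher reduction potential and acts as the cathode, so E°_cell = +0.80 − (-0.44) = 1.24 V.
Balancing electrons gives n = 2; the reaction quotient is Q = [Fe²⁺]/[Ag⁺]^2 = 9.3 × 10^4.
E = E° − (RT/nF) ln Q = 1.24 − (8.314×343)/(2×96500) × (11.440) = 1.240 − 0.169 = 1.071 V.

1.07 V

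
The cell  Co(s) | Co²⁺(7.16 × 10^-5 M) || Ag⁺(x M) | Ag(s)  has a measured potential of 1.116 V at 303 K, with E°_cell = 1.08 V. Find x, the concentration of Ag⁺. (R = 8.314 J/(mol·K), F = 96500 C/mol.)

From the Nernst equation, ln Q = nF(E° − E)/RT = 2×96500×(1.08 − 1.116)/(8.314×303) = -2.758, so Q = 0.0634.
With Q = [Co²⁺]/[Ag⁺]^2 and the known concentrations, [Ag⁺]^2 in the denominator gives [Ag⁺] = 0.034 M.

0.034 M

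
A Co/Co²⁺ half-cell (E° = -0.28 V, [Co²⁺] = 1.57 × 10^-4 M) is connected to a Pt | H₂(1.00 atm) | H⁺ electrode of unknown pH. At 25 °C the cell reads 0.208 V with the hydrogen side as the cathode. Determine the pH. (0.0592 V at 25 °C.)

pH = 3.12

E°_cell = 0.28 V and n = 2.
log Q = n(E° − E)/0.0592 = 2×(0.28 − 0.208)/0.0592 = 2.432.
With Q = [Co²⁺]·P(H₂) / [H⁺]^2, solving for [H⁺] gives log[H⁺] = -3.118, so pH = 3.12.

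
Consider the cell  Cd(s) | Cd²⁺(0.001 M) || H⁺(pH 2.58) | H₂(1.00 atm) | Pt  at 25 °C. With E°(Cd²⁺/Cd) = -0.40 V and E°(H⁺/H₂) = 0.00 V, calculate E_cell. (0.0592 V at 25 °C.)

The hydrogen couple is the cathode, so E°_cell = 0.40 V; n = 2.
[H⁺] = 10^(−2.58) = 0.0026 M, and Q = [Cd²⁺]·P(H₂) / [H⁺]^2 = 145.
E = E° − (0.0592/2) log Q = 0.40 − (0.0592/2)(2.160) = 0.336 V.

0.34 V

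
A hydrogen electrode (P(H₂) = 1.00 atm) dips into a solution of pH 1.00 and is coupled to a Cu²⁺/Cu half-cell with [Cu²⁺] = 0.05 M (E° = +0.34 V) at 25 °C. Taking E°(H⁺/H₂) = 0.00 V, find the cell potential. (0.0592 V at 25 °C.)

The Cu²⁺/Cu couple is the cathode, so E°_cell = 0.34 V; n = 2.
[H⁺] = 10^(−1.00) = 0.10 M, and Q = [H⁺]^2 / ([Cu²⁺]·P(H₂)) = 0.200.
E = E° − (0.0592/2) log Q = 0.34 − (0.0592/2)(-0.699) = 0.361 V.

0.36 V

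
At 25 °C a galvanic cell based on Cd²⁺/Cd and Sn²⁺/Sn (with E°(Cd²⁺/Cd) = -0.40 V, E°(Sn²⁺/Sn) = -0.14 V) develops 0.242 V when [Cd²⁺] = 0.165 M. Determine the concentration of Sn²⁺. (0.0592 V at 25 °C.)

0.041 M

From the Nernst equation, log Q = n(E° − E)/0.0592 = 2(0.26 − 0.242)/0.0592 = 0.608, so Q = 4.06.
With Q = [Cd²⁺]/[Sn²⁺] and the known concentrations, [Sn²⁺] in the denominator gives [Sn²⁺] = 0.041 M.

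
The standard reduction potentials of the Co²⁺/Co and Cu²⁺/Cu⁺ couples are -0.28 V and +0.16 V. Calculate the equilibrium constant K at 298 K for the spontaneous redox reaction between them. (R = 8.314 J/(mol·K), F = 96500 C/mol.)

E°_cell = +0.16 − (-0.28) = 0.44 V, with n = 2 electrons transferred.
At equilibrium E = 0, so the Nernst equation gives ln K = nFE°/RT = (2)(96500)(0.44)/((8.314)(298)) = 34.28.
K = e^34.28 = 7.7 × 10^14.

7.7 × 10^14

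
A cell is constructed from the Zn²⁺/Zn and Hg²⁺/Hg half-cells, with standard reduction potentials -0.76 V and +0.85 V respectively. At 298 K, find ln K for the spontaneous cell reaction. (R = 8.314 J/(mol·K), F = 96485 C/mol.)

E°_cell = +0.85 − (-0.76) = 1.61 V, with n = 2 electrons transferred.
At equilibrium E = 0, so the Nernst equation gives ln K = nFE°/RT = (2)(96485)(1.61)/((8.314)(298)) = 125.40.

ln K = 125.4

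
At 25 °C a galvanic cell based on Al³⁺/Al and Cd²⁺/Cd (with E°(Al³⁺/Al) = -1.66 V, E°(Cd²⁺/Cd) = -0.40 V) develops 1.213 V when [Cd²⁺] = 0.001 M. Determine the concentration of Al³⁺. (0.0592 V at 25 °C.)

0.0076 M

From the Nernst equation, log Q = n(E° − E)/0.0592 = 6(1.26 − 1.213)/0.0592 = 4.764, so Q = 5.8 × 10^4.
With Q = [Al³⁺]^2/[Cd²⁺]^3 and the known concentrations, [Al³⁺]^2 in the numerator gives [Al³⁺] = 0.0076 M.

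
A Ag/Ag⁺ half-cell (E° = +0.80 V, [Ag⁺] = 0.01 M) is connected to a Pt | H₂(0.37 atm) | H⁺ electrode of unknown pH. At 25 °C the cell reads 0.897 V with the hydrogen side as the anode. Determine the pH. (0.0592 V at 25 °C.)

pH = 3.85

E°_cell = 0.80 V and n = 2.
log Q = n(E° − E)/0.0592 = 2×(0.80 − 0.897)/0.0592 = -3.277.
With Q = [H⁺]^2 / ([Ag⁺]^2·P(H₂)), solving for [H⁺] gives log[H⁺] = -3.854, so pH = 3.85.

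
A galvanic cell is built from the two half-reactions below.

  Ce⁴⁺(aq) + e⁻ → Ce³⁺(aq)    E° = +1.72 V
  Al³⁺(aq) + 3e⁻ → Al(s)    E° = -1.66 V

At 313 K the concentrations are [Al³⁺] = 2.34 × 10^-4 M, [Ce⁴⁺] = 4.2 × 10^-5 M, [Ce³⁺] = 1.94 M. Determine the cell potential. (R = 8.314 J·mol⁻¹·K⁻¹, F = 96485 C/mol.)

3.17 V

The Ce⁴⁺/Ce³⁺ couple has the higher reduction potential and acts as the cathode, so E°_cell = +1.72 − (-1.66) = 3.38 V.
Balancing electrons gives n = 3; the reaction quotient is Q = [Al³⁺]·[Ce³⁺]^3/[Ce⁴⁺]^3 = 2.31 × 10^10.
E = E° − (RT/nF) ln Q = 3.38 − (8.314×313)/(3×96485) × (23.861) = 3.380 − 0.215 = 3.165 V.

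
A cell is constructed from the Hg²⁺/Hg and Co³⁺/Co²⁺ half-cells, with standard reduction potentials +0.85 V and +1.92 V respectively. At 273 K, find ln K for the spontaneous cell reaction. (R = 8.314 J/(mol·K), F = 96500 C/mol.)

ln K = 91.0

E°_cell = +1.92 − (+0.85) = 1.07 V, with n = 2 electrons transferred.
At equilibrium E = 0, so the Nernst equation gives ln K = nFE°/RT = (2)(96500)(1.07)/((8.314)(273)) = 90.98.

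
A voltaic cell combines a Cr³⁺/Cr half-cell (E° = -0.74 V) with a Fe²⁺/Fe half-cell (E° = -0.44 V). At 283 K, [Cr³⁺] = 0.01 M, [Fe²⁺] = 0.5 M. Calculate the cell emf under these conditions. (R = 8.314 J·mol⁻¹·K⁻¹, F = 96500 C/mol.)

The Fe²⁺/Fe couple has the higher reduction potential and acts as the cathode, so E°_cell = -0.44 − (-0.74) = 0.30 V.
Balancing electrons gives n = 6; the reaction quotient is Q = [Cr³⁺]^2/[Fe²⁺]^3 = 8 × 10^-4.
E = E° − (RT/nF) ln Q = 0.30 − (8.314×283)/(6×96500) × (-7.131) = 0.300 + 0.029 = 0.329 V.

0.329 V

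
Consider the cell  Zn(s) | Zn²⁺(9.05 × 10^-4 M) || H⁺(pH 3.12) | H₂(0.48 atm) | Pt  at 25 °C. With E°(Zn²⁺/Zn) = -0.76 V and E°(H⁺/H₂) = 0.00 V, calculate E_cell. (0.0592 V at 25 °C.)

The hydrogen couple is the cathode, so E°_cell = 0.76 V; n = 2.
[H⁺] = 10^(−3.12) = 7.6 × 10^-4 M, and Q = [Zn²⁺]·P(H₂) / [H⁺]^2 = 755.
E = E° − (0.0592/2) log Q = 0.76 − (0.0592/2)(2.878) = 0.675 V.

0.67 V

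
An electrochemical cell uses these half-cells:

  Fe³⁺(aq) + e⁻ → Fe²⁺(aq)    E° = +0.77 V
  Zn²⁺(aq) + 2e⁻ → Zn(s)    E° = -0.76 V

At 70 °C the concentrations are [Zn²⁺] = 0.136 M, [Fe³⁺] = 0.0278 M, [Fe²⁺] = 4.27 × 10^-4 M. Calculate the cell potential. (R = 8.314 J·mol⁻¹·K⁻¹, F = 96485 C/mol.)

1.68 V

The Fe³⁺/Fe²⁺ couple has the higher reduction potential and acts as the cathode, so E°_cell = +0.77 − (-0.76) = 1.53 V.
Balancing electrons gives n = 2; the reaction quotient is Q = [Zn²⁺]·[Fe²⁺]^2/[Fe³⁺]^2 = 3.21 × 10^-5.
E = E° − (RT/nF) ln Q = 1.53 − (8.314×343)/(2×96485) × (-10.347) = 1.530 + 0.153 = 1.683 V.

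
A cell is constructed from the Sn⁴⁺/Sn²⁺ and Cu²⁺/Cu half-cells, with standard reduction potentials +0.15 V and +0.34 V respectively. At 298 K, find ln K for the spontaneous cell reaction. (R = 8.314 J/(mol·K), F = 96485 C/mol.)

ln K = 14.8

E°_cell = +0.34 − (+0.15) = 0.19 V, with n = 2 electrons transferred.
At equilibrium E = 0, so the Nernst equation gives ln K = nFE°/RT = (2)(96485)(0.19)/((8.314)(298)) = 14.80.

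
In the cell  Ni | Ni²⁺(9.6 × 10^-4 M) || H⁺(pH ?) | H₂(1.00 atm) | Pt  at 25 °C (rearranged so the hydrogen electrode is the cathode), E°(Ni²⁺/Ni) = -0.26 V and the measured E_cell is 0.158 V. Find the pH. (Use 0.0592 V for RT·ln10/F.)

E°_cell = 0.26 V and n = 2.
log Q = n(E° − E)/0.0592 = 2×(0.26 − 0.158)/0.0592 = 3.446.
With Q = [Ni²⁺]·P(H₂) / [H⁺]^2, solving for [H⁺] gives log[H⁺] = -3.232, so pH = 3.23.

pH = 3.23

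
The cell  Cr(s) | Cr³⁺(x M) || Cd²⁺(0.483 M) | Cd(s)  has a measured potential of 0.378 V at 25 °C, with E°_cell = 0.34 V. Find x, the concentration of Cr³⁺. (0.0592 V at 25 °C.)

0.004 M

From the Nernst equation, log Q = n(E° − E)/0.0592 = 6(0.34 − 0.378)/0.0592 = -3.851, so Q = 1.41 × 10^-4.
With Q = [Cr³⁺]^2/[Cd²⁺]^3 and the known concentrations, [Cr³⁺]^2 in the numerator gives [Cr³⁺] = 0.004 M.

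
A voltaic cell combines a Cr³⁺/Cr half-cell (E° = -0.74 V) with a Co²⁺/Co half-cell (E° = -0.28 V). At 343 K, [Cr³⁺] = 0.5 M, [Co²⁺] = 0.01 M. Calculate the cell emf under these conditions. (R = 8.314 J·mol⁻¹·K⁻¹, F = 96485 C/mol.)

0.399 V

The Co²⁺/Co couple has the higher reduction potential and acts as the cathode, so E°_cell = -0.28 − (-0.74) = 0.46 V.
Balancing electrons gives n = 6; the reaction quotient is Q = [Cr³⁺]^2/[Co²⁺]^3 = 2.5 × 10^5.
E = E° − (RT/nF) ln Q = 0.46 − (8.314×343)/(6×96485) × (12.429) = 0.460 − 0.061 = 0.399 V.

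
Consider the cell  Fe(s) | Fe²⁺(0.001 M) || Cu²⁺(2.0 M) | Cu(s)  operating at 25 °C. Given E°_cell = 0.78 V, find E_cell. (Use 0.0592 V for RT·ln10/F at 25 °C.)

0.878 V

Balancing electrons gives n = 2; the reaction quotient is Q = [Fe²⁺]/[Cu²⁺] = 5 × 10^-4.
At 25 °C, E = E° − (0.0592/n) log Q = 0.78 − (0.0592/2)(-3.301) = 0.780 + 0.098 = 0.878 V.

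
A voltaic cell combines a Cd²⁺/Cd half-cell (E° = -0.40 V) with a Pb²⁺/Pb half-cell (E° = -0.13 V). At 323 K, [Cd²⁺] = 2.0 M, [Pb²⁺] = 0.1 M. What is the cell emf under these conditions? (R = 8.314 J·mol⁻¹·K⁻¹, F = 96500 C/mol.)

0.228 V

The Pb²⁺/Pb couple has the higher reduction potential and acts as the cathode, so E°_cell = -0.13 − (-0.40) = 0.27 V.
Balancing electrons gives n = 2; the reaction quotient is Q = [Cd²⁺]/[Pb²⁺] = 20.0.
E = E° − (RT/nF) ln Q = 0.27 − (8.314×323)/(2×96500) × (2.996) = 0.270 − 0.042 = 0.228 V.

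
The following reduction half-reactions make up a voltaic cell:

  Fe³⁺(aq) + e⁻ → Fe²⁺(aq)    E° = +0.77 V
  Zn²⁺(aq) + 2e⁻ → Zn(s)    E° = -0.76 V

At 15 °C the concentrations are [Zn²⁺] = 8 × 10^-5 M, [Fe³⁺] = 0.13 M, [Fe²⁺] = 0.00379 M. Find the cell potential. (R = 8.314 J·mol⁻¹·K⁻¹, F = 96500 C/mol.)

1.73 V

The Fe³⁺/Fe²⁺ couple has the higher reduction potential and acts as the cathode, so E°_cell = +0.77 − (-0.76) = 1.53 V.
Balancing electrons gives n = 2; the reaction quotient is Q = [Zn²⁺]·[Fe²⁺]^2/[Fe³⁺]^2 = 6.8 × 10^-8.
E = E° − (RT/nF) ln Q = 1.53 − (8.314×288)/(2×96500) × (-16.504) = 1.530 + 0.205 = 1.735 V.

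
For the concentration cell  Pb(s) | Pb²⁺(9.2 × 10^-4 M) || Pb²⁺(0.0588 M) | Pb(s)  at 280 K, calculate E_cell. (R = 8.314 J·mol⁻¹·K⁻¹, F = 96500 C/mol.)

Both half-cells are Pb²⁺/Pb, so E°_cell = 0. The concentrated side is the cathode; the cell reaction moves Pb²⁺ from high to low concentration with n = 2.
Q = [Pb²⁺]_dilute/[Pb²⁺]_conc = 9.2 × 10^-4/0.0588 = 0.0156.
E = 0 − (RT/nF) ln Q = −((8.314×280)/(2×96500))(-4.158) = 0.0502 V.

0.050 V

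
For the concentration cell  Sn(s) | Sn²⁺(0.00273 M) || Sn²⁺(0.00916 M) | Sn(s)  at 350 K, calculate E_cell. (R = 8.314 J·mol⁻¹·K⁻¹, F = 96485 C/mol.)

0.018 V

Both half-cells are Sn²⁺/Sn, so E°_cell = 0. The concentrated side is the cathode; the cell reaction moves Sn²⁺ from high to low concentration with n = 2.
Q = [Sn²⁺]_dilute/[Sn²⁺]_conc = 0.00273/0.00916 = 0.298.
E = 0 − (RT/nF) ln Q = −((8.314×350)/(2×96485))(-1.211) = 0.0183 V.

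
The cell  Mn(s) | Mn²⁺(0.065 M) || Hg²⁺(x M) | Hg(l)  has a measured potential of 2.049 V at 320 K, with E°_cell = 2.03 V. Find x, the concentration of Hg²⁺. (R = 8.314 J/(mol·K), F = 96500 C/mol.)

From the Nernst equation, ln Q = nF(E° − E)/RT = 2×96500×(2.03 − 2.049)/(8.314×320) = -1.378, so Q = 0.252.
With Q = [Mn²⁺]/[Hg²⁺] and the known concentrations, [Hg²⁺] in the denominator gives [Hg²⁺] = 0.26 M.

0.26 M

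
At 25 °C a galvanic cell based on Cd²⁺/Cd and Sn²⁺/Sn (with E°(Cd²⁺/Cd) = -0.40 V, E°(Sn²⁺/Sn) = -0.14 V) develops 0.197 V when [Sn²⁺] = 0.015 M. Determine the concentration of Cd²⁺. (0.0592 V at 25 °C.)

2.0 M

From the Nernst equation, log Q = n(E° − E)/0.0592 = 2(0.26 − 0.197)/0.0592 = 2.128, so Q = 134.
With Q = [Cd²⁺]/[Sn²⁺] and the known concentrations, [Cd²⁺] in the numerator gives [Cd²⁺] = 2.0 M.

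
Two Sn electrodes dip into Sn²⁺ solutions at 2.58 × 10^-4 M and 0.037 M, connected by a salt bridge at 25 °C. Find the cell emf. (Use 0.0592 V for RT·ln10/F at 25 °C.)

0.064 V

Both half-cells are Sn²⁺/Sn, so E°_cell = 0. The concentrated side is the cathode; the cell reaction moves Sn²⁺ from high to low concentration with n = 2.
Q = [Sn²⁺]_dilute/[Sn²⁺]_conc = 2.58 × 10^-4/0.037 = 0.00697.
E = 0 − (0.0592/2) log Q = −(0.0592/2)(-2.157) = 0.0638 V.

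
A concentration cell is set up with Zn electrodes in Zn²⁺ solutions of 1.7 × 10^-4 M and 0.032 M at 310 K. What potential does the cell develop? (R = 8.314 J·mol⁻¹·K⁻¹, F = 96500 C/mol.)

0.070 V

Both half-cells are Zn²⁺/Zn, so E°_cell = 0. The concentrated side is the cathode; the cell reaction moves Zn²⁺ from high to low concentration with n = 2.
Q = [Zn²⁺]_dilute/[Zn²⁺]_conc = 1.7 × 10^-4/0.032 = 0.00531.
E = 0 − (RT/nF) ln Q = −((8.314×310)/(2×96500))(-5.238) = 0.0699 V.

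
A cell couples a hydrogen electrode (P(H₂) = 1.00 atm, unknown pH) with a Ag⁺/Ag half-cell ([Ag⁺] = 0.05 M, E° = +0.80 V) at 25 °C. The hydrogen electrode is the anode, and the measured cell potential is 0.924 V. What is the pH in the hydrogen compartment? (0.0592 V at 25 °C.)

E°_cell = 0.80 V and n = 2.
log Q = n(E° − E)/0.0592 = 2×(0.80 − 0.924)/0.0592 = -4.189.
With Q = [H⁺]^2 / ([Ag⁺]^2·P(H₂)), solving for [H⁺] gives log[H⁺] = -3.396, so pH = 3.40.

pH = 3.40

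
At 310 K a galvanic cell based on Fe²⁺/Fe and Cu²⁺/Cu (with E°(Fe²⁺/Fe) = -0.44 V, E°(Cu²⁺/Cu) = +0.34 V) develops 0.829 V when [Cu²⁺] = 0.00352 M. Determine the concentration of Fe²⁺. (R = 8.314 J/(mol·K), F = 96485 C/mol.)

9 × 10^-5 M

From the Nernst equation, ln Q = nF(E° − E)/RT = 2×96485×(0.78 − 0.829)/(8.314×310) = -3.669, so Q = 0.0255.
With Q = [Fe²⁺]/[Cu²⁺] and the known concentrations, [Fe²⁺] in the numerator gives [Fe²⁺] = 9 × 10^-5 M.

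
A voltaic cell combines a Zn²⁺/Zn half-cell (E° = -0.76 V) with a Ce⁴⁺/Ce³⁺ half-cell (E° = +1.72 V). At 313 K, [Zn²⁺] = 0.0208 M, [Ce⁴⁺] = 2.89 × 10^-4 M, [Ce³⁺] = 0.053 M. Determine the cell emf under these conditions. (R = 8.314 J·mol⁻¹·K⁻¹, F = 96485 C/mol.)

The Ce⁴⁺/Ce³⁺ couple has the higher reduction potential and acts as the cathode, so E°_cell = +1.72 − (-0.76) = 2.48 V.
Balancing electrons gives n = 2; the reaction quotient is Q = [Zn²⁺]·[Ce³⁺]^2/[Ce⁴⁺]^2 = 700.
E = E° − (RT/nF) ln Q = 2.48 − (8.314×313)/(2×96485) × (6.550) = 2.480 − 0.088 = 2.392 V.

2.39 V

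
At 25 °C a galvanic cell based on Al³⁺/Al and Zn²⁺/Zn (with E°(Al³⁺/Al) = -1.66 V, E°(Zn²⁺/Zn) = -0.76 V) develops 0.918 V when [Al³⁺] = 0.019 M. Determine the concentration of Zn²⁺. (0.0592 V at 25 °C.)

0.29 M

From the Nernst equation, log Q = n(E° − E)/0.0592 = 6(0.90 − 0.918)/0.0592 = -1.824, so Q = 0.0150.
With Q = [Al³⁺]^2/[Zn²⁺]^3 and the known concentrations, [Zn²⁺]^3 in the denominator gives [Zn²⁺] = 0.29 M.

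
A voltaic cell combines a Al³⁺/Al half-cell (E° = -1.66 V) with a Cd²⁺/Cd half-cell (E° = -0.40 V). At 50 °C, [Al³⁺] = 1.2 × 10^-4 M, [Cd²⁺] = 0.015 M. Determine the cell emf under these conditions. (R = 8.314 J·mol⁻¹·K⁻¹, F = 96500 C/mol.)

1.29 V

The Cd²⁺/Cd couple has the higher reduction potential and acts as the cathode, so E°_cell = -0.40 − (-1.66) = 1.26 V.
Balancing electrons gives n = 6; the reaction quotient is Q = [Al³⁺]^2/[Cd²⁺]^3 = 0.00427.
E = E° − (RT/nF) ln Q = 1.26 − (8.314×323)/(6×96500) × (-5.457) = 1.260 + 0.025 = 1.285 V.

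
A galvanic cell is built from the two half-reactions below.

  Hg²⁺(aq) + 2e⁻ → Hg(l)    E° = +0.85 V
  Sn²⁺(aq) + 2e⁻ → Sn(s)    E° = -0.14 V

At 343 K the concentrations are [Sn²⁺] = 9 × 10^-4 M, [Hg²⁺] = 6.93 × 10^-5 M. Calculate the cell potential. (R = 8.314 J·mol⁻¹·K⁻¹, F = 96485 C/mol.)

The Hg²⁺/Hg couple has the higher reduction potential and acts as the cathode, so E°_cell = +0.85 − (-0.14) = 0.99 V.
Balancing electrons gives n = 2; the reaction quotient is Q = [Sn²⁺]/[Hg²⁺] = 13.0.
E = E° − (RT/nF) ln Q = 0.99 − (8.314×343)/(2×96485) × (2.564) = 0.990 − 0.038 = 0.952 V.

0.952 V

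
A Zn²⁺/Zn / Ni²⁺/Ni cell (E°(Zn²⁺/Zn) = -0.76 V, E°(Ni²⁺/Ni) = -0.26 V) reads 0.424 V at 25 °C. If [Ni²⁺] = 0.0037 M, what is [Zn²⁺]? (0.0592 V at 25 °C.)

1.4 M

From the Nernst equation, log Q = n(E° − E)/0.0592 = 2(0.50 − 0.424)/0.0592 = 2.568, so Q = 369.
With Q = [Zn²⁺]/[Ni²⁺] and the known concentrations, [Zn²⁺] in the numerator gives [Zn²⁺] = 1.4 M.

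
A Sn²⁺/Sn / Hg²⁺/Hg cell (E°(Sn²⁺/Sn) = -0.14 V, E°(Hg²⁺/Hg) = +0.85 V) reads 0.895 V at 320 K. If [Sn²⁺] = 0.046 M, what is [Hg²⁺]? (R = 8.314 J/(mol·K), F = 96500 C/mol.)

4.7 × 10^-5 M

From the Nernst equation, ln Q = nF(E° − E)/RT = 2×96500×(0.99 − 0.895)/(8.314×320) = 6.892, so Q = 984.
With Q = [Sn²⁺]/[Hg²⁺] and the known concentrations, [Hg²⁺] in the denominator gives [Hg²⁺] = 4.7 × 10^-5 M.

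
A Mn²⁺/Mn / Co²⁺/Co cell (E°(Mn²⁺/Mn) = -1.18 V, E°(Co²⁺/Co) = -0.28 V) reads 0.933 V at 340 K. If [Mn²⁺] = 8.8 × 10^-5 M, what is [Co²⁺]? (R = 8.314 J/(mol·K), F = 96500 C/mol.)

8.4 × 10^-4 M

From the Nernst equation, ln Q = nF(E° − E)/RT = 2×96500×(0.90 − 0.933)/(8.314×340) = -2.253, so Q = 0.105.
With Q = [Mn²⁺]/[Co²⁺] and the known concentrations, [Co²⁺] in the denominator gives [Co²⁺] = 8.4 × 10^-4 M.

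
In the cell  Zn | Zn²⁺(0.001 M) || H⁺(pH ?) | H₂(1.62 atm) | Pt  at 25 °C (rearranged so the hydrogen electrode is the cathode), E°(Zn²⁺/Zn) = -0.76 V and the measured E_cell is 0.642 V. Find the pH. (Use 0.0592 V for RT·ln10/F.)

E°_cell = 0.76 V and n = 2.
log Q = n(E° − E)/0.0592 = 2×(0.76 − 0.642)/0.0592 = 3.986.
With Q = [Zn²⁺]·P(H₂) / [H⁺]^2, solving for [H⁺] gives log[H⁺] = -3.388, so pH = 3.39.

pH = 3.39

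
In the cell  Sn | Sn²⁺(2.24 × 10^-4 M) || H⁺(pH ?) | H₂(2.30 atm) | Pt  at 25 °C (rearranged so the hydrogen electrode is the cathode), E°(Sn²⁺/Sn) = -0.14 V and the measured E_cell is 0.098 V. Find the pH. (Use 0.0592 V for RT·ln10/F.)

pH = 2.35

E°_cell = 0.14 V and n = 2.
log Q = n(E° − E)/0.0592 = 2×(0.14 − 0.098)/0.0592 = 1.419.
With Q = [Sn²⁺]·P(H₂) / [H⁺]^2, solving for [H⁺] gives log[H⁺] = -2.353, so pH = 2.35.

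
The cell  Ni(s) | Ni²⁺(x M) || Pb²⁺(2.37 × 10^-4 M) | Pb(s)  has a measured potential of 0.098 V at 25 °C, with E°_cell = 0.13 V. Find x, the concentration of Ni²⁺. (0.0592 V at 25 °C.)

0.0029 M

From the Nernst equation, log Q = n(E° − E)/0.0592 = 2(0.13 − 0.098)/0.0592 = 1.081, so Q = 12.1.
With Q = [Ni²⁺]/[Pb²⁺] and the known concentrations, [Ni²⁺] in the numerator gives [Ni²⁺] = 0.0029 M.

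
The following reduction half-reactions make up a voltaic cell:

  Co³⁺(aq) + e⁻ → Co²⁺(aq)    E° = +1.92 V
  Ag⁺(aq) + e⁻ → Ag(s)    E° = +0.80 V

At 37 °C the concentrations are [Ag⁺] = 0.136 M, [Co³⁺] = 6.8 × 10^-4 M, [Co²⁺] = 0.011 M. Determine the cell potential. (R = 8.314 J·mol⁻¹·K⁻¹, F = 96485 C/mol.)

1.10 V

The Co³⁺/Co²⁺ couple has the higher reduction potential and acts as the cathode, so E°_cell = +1.92 − (+0.80) = 1.12 V.
Balancing electrons gives n = 1; the reaction quotient is Q = [Ag⁺]·[Co²⁺]/[Co³⁺] = 2.20.
E = E° − (RT/nF) ln Q = 1.12 − (8.314×310)/(1×96485) × (0.788) = 1.120 − 0.021 = 1.099 V.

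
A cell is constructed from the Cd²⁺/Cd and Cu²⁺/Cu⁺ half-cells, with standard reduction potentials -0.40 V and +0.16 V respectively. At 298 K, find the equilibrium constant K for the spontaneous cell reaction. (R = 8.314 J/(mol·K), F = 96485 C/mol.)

E°_cell = +0.16 − (-0.40) = 0.56 V, with n = 2 electrons transferred.
At equilibrium E = 0, so the Nernst equation gives ln K = nFE°/RT = (2)(96485)(0.56)/((8.314)(298)) = 43.62.
K = e^43.62 = 8.8 × 10^18.

8.8 × 10^18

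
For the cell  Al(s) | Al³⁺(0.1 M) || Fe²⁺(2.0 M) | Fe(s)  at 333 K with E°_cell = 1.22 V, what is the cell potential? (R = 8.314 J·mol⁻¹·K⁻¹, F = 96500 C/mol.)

1.25 V

Balancing electrons gives n = 6; the reaction quotient is Q = [Al³⁺]^2/[Fe²⁺]^3 = 0.00125.
E = E° − (RT/nF) ln Q = 1.22 − (8.314×333)/(6×96500) × (-6.685) = 1.220 + 0.032 = 1.252 V.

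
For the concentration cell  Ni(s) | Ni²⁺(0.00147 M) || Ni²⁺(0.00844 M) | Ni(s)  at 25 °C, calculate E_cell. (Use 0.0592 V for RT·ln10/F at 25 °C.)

Both half-cells are Ni²⁺/Ni, so E°_cell = 0. The concentrated side is the cathode; the cell reaction moves Ni²⁺ from high to low concentration with n = 2.
Q = [Ni²⁺]_dilute/[Ni²⁺]_conc = 0.00147/0.00844 = 0.174.
E = 0 − (0.0592/2) log Q = −(0.0592/2)(-0.759) = 0.0225 V.

0.022 V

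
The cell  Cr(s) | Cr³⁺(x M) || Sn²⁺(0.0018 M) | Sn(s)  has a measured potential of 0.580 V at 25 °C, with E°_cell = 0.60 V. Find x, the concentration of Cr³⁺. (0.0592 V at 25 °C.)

From the Nernst equation, log Q = n(E° − E)/0.0592 = 6(0.60 − 0.580)/0.0592 = 2.027, so Q = 106.
With Q = [Cr³⁺]^2/[Sn²⁺]^3 and the known concentrations, [Cr³⁺]^2 in the numerator gives [Cr³⁺] = 7.9 × 10^-4 M.

7.9 × 10^-4 M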